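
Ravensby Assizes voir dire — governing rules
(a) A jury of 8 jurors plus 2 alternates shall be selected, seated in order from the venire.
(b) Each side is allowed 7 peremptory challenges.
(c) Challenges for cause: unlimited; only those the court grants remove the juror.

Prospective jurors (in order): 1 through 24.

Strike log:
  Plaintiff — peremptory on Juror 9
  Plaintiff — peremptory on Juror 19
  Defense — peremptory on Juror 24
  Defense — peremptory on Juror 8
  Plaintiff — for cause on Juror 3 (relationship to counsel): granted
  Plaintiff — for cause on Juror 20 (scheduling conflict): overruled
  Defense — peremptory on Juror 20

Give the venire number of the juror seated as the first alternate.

Removed: #3, #8, #9, #19, #20, #24.
Filling seats in venire order through position 9: #1, #2, #4, #5, #6, #7, #10, #11, #12.
So alternate 1 is #12.

12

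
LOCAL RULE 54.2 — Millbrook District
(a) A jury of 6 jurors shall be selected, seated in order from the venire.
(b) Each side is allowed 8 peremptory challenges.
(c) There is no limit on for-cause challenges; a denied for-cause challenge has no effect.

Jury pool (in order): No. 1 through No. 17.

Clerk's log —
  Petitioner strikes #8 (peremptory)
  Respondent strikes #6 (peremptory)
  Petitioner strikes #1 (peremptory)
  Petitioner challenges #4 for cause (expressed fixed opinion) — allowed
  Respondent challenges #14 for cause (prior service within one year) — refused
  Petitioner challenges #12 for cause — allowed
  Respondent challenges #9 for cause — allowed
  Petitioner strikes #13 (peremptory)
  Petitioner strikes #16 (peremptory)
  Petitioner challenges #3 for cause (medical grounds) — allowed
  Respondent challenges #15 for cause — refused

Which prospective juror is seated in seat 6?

14

Removed: #1, #3, #4, #6, #8, #9, #12, #13, #16. (#14, #15 stay — for-cause denied.)
Seating in order: seats 1–6 → #2, #5, #7, #10, #11, #14.
So seat 6 is #14.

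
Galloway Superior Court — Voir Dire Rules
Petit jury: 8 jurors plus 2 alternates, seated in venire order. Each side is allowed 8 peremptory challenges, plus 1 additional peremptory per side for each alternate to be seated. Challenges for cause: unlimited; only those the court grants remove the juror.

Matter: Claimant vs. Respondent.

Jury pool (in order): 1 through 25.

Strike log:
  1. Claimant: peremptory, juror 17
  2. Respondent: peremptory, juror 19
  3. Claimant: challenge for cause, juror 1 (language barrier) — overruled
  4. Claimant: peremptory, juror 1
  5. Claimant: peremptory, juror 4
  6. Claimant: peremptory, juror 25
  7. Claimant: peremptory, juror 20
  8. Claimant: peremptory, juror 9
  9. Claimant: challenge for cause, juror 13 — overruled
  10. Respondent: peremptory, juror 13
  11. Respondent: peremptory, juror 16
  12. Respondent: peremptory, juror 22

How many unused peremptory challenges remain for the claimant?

Claimant allotment: 8 base + 1 × 2 alternates = 10.
Claimant peremptories used: #17, #1, #4, #25, #20, #9 — 6 (for-cause on #1, #13 don't count).
Remaining: 10 − 6 = 4.

4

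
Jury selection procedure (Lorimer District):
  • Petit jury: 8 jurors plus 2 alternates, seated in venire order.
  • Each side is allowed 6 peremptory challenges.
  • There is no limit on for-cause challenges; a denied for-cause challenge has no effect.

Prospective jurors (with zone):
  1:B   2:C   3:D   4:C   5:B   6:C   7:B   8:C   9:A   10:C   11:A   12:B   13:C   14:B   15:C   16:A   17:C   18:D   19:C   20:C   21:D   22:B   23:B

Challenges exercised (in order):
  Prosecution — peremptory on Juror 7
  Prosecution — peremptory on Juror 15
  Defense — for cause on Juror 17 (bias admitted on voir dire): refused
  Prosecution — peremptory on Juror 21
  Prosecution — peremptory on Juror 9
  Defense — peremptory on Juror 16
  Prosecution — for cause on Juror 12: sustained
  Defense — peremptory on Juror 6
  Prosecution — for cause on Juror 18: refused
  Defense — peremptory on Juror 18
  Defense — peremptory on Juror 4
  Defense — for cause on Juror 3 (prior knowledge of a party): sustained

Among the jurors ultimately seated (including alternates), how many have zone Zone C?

6

Removed: #3, #4, #6, #7, #9, #12, #15, #16, #18, #21.
Seated (10 incl. alternates): #1, #2, #5, #8, #10, #11, #13, #14, #17, #19.
Of those, in Zone C: #2, #8, #10, #13, #17, #19 → 6.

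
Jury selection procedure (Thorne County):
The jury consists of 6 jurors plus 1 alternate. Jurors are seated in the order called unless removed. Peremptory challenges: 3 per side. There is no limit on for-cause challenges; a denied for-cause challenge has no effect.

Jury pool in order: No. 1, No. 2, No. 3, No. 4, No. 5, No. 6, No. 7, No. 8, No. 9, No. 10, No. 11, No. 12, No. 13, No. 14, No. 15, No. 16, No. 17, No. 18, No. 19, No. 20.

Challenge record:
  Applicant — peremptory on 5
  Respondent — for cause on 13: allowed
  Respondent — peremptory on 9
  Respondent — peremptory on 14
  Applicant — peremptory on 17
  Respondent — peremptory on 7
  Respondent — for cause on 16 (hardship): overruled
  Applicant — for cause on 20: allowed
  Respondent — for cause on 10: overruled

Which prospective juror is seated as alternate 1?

10

Removed: #5, #7, #9, #13, #14, #17, #20. (#10, #16 stay — for-cause denied.)
Seating in order: seats 1–6 → #1, #2, #3, #4, #6, #8; alternates → #10.
So alternate 1 is #10.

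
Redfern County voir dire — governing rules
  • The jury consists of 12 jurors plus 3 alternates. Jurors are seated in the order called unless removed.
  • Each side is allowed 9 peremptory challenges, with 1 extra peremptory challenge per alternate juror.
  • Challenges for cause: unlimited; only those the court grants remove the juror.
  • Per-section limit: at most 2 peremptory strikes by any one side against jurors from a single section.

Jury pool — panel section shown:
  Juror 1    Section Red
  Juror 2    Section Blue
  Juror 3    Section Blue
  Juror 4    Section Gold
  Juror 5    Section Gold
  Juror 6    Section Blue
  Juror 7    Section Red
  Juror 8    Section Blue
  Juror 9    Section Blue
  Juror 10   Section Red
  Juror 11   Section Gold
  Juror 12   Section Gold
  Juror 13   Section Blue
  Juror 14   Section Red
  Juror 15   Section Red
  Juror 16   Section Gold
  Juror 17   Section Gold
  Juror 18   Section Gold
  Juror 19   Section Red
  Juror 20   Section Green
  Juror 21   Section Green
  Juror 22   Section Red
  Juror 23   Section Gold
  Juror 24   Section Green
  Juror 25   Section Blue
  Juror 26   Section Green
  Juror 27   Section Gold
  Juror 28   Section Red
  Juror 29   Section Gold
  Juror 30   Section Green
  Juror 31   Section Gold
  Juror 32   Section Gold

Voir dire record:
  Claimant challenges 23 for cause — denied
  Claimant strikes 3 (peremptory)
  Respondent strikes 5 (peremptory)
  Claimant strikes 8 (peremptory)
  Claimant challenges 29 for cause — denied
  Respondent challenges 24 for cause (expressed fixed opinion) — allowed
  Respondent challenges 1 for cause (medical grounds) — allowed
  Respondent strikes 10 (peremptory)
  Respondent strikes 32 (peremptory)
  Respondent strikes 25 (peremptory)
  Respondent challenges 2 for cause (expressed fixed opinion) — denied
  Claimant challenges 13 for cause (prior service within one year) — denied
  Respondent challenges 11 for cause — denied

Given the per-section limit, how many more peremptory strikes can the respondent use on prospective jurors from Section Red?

1

Respondent peremptories so far: #5, #10, #32, #25 — 4 of 12 used, 8 left overall.
Against Section Red: #10 — 1 used; per-section cap 2 leaves 1.
Binding limit: min(8, 1) = 1.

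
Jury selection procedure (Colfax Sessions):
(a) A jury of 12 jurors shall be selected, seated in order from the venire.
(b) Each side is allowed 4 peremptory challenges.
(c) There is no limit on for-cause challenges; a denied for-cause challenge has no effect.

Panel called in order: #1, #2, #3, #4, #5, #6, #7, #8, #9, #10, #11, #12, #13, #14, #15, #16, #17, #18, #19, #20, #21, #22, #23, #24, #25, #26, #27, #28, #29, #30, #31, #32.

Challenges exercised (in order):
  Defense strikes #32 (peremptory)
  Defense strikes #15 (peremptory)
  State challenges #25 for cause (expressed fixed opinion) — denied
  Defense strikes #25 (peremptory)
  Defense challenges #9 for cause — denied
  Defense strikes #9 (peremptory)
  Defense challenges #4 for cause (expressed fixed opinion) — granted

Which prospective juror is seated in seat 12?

14

Removed: #4, #9, #15, #25, #32.
Filling seats in venire order through position 12: #1, #2, #3, #5, #6, #7, #8, #10, #11, #12, #13, #14.
So seat 12 is #14.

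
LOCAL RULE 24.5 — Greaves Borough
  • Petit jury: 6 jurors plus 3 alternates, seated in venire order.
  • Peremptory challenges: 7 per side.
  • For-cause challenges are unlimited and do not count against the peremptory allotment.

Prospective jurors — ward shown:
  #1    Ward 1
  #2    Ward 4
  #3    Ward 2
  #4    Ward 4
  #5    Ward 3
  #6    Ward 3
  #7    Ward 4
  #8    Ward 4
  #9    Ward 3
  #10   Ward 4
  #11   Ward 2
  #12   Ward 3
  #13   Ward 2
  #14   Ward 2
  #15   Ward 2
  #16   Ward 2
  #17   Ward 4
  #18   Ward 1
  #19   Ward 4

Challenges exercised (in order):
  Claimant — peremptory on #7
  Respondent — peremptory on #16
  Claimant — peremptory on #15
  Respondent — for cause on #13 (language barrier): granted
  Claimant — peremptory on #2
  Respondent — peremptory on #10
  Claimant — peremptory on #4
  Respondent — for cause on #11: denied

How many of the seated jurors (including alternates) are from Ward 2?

3

Removed: #2, #4, #7, #10, #13, #15, #16.
Seated (9 incl. alternates): #1, #3, #5, #6, #8, #9, #11, #12, #14.
Of those, in Ward 2: #3, #11, #14 → 3.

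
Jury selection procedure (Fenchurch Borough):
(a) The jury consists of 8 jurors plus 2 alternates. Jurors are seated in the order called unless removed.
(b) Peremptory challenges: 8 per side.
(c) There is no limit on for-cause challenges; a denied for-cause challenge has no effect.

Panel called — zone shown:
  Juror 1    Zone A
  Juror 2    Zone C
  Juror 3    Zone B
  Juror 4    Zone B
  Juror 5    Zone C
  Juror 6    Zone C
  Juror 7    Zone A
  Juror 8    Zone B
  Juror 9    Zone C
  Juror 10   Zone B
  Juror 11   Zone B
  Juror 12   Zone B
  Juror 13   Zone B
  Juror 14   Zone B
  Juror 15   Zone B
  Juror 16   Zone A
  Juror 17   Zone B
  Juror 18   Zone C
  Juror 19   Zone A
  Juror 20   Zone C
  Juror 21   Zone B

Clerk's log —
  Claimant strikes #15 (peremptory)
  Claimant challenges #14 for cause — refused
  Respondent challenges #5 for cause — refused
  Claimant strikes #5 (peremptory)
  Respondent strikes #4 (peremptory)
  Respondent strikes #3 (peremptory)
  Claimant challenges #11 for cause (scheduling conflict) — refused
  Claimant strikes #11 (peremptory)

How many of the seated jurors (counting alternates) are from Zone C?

3

Removed: #3, #4, #5, #11, #15.
Seated (10 incl. alternates): #1, #2, #6, #7, #8, #9, #10, #12, #13, #14.
Of those, in Zone C: #2, #6, #9 → 3.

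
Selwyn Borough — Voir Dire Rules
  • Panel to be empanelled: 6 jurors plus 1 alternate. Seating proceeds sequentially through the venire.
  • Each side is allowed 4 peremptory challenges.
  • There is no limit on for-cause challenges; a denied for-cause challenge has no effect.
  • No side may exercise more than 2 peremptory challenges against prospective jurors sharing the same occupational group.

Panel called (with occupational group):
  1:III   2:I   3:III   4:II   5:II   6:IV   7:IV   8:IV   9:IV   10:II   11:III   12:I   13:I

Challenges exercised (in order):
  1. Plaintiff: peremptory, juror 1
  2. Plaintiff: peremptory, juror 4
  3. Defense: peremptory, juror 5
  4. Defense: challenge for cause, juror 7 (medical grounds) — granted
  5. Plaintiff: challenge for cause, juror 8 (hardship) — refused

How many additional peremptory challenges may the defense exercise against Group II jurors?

1

Defense peremptories so far: #5 — 1 of 4 used, 3 left overall.
Against Group II: #5 — 1 used; per-group cap 2 leaves 1.
Binding limit: min(3, 1) = 1.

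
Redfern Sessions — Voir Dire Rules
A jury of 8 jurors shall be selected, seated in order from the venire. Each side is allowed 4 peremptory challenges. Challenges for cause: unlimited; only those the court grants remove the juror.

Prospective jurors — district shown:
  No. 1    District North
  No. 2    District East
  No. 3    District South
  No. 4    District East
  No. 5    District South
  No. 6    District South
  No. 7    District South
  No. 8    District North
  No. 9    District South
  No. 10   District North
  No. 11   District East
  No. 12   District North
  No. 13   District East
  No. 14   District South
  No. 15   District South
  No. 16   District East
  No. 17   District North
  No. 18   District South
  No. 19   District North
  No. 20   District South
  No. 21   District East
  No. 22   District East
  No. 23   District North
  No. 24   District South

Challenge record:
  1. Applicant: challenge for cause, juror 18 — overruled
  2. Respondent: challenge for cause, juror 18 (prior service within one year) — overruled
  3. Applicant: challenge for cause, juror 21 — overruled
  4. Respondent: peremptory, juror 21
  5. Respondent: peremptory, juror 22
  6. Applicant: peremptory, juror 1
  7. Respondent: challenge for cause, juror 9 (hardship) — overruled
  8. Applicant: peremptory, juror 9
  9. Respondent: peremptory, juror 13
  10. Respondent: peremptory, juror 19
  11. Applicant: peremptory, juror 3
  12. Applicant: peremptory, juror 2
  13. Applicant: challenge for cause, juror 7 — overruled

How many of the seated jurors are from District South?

3

Removed: #1, #2, #3, #9, #13, #19, #21, #22.
Seated jurors 1–8: #4, #5, #6, #7, #8, #10, #11, #12.
Of those, in District South: #5, #6, #7 → 3.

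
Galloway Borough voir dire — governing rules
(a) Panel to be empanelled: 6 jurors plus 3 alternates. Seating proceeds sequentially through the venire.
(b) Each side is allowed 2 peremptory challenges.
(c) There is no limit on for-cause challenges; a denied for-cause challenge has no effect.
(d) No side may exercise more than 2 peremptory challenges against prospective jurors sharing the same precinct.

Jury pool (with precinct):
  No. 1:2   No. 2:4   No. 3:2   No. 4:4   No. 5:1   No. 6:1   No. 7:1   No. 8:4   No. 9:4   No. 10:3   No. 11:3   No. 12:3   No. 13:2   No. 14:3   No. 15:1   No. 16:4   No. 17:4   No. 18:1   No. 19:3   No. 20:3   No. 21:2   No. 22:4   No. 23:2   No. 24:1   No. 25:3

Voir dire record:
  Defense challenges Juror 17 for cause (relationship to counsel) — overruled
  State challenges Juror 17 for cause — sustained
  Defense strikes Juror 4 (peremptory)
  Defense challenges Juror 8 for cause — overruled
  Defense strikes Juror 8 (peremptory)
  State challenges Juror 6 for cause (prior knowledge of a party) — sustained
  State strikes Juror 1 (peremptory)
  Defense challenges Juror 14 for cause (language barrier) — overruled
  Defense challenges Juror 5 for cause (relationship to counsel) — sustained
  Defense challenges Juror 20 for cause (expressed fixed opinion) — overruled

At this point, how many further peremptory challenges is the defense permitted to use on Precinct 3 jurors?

Defense peremptories so far: #4, #8 — 2 of 2 used, 0 left overall.
Against Precinct 3: none yet — per-precinct cap 2 leaves 2.
Binding limit: min(0, 2) = 0.

0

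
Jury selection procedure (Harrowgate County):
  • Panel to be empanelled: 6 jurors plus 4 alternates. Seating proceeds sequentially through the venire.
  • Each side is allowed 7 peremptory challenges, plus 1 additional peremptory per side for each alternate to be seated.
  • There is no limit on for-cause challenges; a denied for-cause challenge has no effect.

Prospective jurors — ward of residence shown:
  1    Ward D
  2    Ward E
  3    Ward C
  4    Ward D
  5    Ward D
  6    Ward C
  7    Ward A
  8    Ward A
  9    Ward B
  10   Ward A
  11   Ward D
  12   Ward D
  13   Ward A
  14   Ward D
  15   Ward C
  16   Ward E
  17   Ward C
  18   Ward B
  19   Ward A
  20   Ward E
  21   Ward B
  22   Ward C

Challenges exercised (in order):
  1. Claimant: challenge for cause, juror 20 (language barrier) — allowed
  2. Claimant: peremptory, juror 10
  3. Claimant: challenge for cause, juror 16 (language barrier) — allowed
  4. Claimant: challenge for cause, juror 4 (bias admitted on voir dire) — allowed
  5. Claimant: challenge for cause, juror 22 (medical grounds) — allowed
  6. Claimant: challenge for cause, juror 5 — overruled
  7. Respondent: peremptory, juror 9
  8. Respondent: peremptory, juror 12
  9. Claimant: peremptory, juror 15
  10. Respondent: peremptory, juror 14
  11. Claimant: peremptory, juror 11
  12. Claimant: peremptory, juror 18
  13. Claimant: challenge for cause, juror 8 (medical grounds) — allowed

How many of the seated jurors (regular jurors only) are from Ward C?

2

Removed: #4, #8, #9, #10, #11, #12, #14, #15, #16, #18, #20, #22.
Seated jurors 1–6: #1, #2, #3, #5, #6, #7 (alternates #13, #17, #19, #21 not counted).
Of those, in Ward C: #3, #6 → 2.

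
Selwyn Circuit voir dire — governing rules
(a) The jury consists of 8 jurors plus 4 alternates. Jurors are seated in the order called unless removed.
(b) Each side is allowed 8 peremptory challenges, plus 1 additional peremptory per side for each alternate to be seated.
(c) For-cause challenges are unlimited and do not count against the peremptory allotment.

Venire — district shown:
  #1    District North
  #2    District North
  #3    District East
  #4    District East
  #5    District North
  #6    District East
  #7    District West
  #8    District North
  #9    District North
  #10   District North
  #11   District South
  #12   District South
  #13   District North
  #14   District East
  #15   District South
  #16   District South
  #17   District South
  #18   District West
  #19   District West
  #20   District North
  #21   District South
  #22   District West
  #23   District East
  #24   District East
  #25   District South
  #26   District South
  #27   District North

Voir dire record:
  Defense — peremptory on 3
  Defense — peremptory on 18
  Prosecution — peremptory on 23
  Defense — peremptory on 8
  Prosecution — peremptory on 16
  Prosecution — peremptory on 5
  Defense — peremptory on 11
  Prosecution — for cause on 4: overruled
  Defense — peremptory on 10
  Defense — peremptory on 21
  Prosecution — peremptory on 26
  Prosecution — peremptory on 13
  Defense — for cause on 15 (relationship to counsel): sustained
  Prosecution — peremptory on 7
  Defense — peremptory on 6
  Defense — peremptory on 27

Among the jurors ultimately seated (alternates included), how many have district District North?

4

Removed: #3, #5, #6, #7, #8, #10, #11, #13, #15, #16, #18, #21, #23, #26, #27.
Seated (12 incl. alternates): #1, #2, #4, #9, #12, #14, #17, #19, #20, #22, #24, #25.
Of those, in District North: #1, #2, #9, #20 → 4.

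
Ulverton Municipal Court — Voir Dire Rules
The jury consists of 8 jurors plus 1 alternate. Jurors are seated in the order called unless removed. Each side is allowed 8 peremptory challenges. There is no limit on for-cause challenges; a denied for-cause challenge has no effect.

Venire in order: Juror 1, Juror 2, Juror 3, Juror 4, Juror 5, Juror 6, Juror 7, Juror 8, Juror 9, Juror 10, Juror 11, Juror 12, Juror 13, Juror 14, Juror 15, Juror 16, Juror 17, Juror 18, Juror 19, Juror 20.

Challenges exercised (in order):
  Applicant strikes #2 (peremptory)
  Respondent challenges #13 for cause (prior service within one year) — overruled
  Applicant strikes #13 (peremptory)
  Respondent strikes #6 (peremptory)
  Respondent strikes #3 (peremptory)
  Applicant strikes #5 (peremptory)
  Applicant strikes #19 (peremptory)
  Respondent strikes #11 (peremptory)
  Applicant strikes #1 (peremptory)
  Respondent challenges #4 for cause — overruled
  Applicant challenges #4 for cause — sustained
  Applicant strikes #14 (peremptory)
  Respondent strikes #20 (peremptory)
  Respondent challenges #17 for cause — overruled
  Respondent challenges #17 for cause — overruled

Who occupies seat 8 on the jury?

17

Removed: #1, #2, #3, #4, #5, #6, #11, #13, #14, #19, #20. (#17 stays — for-cause denied.)
Seating in order: seats 1–8 → #7, #8, #9, #10, #12, #15, #16, #17; alternates → #18.
So seat 8 is #17.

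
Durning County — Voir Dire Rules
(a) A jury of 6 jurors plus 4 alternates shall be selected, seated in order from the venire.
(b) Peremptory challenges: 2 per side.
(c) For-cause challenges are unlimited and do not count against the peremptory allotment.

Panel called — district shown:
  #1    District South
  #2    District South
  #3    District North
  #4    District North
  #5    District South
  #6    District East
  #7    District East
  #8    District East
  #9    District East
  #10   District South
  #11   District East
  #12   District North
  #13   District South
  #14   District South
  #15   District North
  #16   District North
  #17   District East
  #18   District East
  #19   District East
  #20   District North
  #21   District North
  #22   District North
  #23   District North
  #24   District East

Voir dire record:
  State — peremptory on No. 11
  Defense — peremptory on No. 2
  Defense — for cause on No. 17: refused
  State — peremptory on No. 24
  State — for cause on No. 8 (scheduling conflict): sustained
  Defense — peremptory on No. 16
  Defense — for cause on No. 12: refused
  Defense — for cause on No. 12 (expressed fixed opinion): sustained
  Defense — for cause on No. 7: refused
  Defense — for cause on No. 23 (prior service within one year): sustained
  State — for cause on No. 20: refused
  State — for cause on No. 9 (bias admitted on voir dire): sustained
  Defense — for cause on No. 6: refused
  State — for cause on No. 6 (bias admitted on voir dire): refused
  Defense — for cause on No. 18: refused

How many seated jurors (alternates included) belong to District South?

5

Removed: #2, #8, #9, #11, #12, #16, #23, #24.
Seated (10 incl. alternates): #1, #3, #4, #5, #6, #7, #10, #13, #14, #15.
Of those, in District South: #1, #5, #10, #13, #14 → 5.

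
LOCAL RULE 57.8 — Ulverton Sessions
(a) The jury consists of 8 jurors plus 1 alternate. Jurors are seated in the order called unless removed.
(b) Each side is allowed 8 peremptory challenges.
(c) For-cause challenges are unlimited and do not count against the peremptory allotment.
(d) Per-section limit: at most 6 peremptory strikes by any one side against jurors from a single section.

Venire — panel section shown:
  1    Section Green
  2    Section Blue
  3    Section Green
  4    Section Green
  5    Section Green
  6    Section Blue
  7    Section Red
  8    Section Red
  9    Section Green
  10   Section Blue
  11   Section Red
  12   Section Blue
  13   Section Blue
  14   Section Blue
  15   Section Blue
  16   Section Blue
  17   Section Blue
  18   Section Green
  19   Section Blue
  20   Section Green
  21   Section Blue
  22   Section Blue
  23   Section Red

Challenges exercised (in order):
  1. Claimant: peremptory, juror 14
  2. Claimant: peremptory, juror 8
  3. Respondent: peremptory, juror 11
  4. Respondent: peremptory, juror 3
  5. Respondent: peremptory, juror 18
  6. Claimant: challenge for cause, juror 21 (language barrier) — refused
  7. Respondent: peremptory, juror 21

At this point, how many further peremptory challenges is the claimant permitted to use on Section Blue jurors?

Claimant peremptories so far: #14, #8 — 2 of 8 used, 6 left overall.
Against Section Blue: #14 — 1 used; per-section cap 6 leaves 5.
Binding limit: min(6, 5) = 5.

5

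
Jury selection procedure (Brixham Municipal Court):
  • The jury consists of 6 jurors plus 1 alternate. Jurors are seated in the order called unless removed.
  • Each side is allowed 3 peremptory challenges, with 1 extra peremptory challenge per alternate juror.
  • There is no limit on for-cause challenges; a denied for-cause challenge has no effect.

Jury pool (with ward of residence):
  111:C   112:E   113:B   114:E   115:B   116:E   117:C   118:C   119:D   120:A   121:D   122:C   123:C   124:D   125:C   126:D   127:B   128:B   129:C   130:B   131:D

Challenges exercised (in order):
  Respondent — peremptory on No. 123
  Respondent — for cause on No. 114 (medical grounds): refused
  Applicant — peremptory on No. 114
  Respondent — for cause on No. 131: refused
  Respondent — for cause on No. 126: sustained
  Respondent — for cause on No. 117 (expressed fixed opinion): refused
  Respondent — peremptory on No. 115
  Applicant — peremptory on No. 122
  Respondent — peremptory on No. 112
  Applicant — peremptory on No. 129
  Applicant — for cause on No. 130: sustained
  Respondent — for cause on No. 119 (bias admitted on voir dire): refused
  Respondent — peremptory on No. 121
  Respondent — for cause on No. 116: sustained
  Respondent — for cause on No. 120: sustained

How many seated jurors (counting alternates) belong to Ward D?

Removed: #112, #114, #115, #116, #120, #121, #122, #123, #126, #129, #130.
Seated (7 incl. alternates): #111, #113, #117, #118, #119, #124, #125.
Of those, in Ward D: #119, #124 → 2.

2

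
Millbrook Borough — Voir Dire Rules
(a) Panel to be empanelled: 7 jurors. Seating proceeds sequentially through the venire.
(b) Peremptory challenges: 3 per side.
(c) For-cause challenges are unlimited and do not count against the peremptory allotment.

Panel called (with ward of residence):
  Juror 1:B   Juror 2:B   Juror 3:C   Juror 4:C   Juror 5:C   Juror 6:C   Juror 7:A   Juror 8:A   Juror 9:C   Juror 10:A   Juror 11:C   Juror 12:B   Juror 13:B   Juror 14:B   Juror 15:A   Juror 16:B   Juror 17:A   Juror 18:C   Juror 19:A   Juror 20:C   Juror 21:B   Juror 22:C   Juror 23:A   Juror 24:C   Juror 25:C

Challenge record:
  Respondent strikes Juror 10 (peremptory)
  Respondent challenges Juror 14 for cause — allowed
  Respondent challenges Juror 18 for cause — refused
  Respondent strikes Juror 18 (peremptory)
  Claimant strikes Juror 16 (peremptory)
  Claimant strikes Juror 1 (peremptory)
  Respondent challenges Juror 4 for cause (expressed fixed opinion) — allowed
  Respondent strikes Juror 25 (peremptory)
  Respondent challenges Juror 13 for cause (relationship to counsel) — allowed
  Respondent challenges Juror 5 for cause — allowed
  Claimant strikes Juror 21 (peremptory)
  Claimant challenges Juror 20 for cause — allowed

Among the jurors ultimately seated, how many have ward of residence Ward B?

1

Removed: #1, #4, #5, #10, #13, #14, #16, #18, #20, #21, #25.
Seated jurors 1–7: #2, #3, #6, #7, #8, #9, #11.
Of those, in Ward B: #2 → 1.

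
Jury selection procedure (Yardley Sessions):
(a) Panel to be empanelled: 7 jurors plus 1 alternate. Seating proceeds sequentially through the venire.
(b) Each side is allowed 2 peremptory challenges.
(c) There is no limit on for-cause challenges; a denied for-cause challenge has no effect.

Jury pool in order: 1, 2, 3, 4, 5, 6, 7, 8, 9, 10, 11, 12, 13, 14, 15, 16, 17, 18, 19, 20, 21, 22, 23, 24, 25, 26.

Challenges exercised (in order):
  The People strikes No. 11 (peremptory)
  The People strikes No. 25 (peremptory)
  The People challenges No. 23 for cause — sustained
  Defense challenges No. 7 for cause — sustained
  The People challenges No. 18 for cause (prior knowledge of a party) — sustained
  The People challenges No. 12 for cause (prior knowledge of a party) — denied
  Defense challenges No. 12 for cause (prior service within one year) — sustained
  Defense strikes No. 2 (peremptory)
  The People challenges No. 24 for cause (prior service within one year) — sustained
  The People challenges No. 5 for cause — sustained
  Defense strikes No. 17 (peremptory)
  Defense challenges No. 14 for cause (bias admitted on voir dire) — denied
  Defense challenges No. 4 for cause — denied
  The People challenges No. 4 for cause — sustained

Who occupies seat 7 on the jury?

13

Removed: #2, #4, #5, #7, #11, #12, #17, #18, #23, #24, #25. (#14 stays — for-cause denied.)
Seating in order: seats 1–7 → #1, #3, #6, #8, #9, #10, #13; alternates → #14.
So seat 7 is #13.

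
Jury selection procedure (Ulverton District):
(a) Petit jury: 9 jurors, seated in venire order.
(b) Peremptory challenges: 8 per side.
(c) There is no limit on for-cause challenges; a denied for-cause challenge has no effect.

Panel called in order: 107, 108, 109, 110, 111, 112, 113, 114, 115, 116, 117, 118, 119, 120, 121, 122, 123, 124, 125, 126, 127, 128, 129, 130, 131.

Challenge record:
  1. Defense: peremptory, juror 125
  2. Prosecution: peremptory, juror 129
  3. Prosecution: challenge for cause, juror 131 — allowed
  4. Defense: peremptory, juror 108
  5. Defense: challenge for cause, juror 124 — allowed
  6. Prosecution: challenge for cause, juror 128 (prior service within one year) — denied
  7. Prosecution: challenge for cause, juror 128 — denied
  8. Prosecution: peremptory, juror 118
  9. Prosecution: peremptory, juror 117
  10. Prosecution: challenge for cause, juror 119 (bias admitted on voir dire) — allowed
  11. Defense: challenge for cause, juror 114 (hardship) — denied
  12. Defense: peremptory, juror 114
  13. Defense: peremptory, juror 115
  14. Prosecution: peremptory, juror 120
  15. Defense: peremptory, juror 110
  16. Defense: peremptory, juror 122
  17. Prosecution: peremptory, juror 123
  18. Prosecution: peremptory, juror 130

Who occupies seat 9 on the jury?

127

Removed: #108, #110, #114, #115, #117, #118, #119, #120, #122, #123, #124, #125, #129, #130, #131. (#128 stays — for-cause denied.)
Filling seats in venire order through position 9: #107, #109, #111, #112, #113, #116, #121, #126, #127.
So seat 9 is #127.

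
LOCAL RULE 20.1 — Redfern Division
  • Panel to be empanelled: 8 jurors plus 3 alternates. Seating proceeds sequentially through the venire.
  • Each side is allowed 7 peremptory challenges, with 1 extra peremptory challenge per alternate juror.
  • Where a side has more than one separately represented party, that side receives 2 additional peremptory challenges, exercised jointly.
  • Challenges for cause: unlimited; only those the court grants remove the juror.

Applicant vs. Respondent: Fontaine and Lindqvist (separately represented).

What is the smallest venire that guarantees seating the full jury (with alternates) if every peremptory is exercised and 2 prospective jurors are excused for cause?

35

Seats to fill: 8 + 3 alternates = 11.
Peremptories — Applicant: 7 + 1×3 = 10; Respondent: 7 + 1×3 + 2 = 12; total 22.
For-cause removals: 2.
Minimum venire: 11 + 22 + 2 = 35.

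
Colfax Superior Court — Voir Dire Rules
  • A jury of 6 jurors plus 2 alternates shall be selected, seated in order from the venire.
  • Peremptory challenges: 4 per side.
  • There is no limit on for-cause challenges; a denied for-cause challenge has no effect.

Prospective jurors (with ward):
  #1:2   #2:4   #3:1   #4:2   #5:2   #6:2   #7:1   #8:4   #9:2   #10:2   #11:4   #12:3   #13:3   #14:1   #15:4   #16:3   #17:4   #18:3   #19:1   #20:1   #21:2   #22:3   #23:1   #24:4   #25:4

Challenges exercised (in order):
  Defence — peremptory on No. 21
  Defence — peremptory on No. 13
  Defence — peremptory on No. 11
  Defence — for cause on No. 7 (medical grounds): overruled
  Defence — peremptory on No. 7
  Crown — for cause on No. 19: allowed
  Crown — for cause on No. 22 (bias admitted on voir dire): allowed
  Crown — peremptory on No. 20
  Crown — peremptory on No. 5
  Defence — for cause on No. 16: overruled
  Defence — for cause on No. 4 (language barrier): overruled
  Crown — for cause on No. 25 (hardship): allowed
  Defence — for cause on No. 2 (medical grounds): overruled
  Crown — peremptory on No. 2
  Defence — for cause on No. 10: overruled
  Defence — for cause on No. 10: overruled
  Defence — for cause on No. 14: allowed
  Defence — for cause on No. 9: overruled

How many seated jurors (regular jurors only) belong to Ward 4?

Removed: #2, #5, #7, #11, #13, #14, #19, #20, #21, #22, #25.
Seated jurors 1–6: #1, #3, #4, #6, #8, #9 (alternates #10, #12 not counted).
Of those, in Ward 4: #8 → 1.

1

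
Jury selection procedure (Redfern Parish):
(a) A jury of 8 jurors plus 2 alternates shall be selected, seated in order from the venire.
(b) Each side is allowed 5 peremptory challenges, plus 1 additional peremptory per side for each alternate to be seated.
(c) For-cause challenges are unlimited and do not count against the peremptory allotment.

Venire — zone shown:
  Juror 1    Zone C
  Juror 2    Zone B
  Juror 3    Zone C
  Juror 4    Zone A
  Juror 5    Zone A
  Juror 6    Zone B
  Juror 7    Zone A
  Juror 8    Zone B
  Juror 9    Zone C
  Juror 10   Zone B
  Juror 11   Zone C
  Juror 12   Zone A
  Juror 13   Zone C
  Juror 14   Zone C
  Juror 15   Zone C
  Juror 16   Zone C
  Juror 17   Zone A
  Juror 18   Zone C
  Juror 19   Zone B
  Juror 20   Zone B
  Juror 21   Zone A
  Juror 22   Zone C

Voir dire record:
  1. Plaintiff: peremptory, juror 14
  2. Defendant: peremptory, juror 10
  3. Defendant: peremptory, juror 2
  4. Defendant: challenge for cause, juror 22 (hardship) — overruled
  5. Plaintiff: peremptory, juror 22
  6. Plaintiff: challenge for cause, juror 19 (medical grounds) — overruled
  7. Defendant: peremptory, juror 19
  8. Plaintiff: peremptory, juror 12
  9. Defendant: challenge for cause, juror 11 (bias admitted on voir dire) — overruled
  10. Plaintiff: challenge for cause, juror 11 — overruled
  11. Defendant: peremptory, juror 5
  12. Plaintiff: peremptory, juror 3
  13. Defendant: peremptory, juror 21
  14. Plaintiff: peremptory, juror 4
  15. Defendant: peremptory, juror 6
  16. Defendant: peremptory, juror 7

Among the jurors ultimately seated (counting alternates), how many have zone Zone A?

Removed: #2, #3, #4, #5, #6, #7, #10, #12, #14, #19, #21, #22.
Seated (10 incl. alternates): #1, #8, #9, #11, #13, #15, #16, #17, #18, #20.
Of those, in Zone A: #17 → 1.

1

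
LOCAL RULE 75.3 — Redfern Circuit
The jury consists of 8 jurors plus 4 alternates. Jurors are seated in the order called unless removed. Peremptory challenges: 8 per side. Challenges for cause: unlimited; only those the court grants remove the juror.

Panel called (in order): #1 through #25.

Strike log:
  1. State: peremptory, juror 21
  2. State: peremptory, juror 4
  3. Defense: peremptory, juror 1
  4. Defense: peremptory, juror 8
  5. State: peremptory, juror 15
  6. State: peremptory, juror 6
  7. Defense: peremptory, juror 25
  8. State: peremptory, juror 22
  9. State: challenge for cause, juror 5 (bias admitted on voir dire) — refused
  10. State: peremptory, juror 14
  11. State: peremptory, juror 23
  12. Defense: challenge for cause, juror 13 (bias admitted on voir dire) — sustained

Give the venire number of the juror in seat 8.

Removed: #1, #4, #6, #8, #13, #14, #15, #21, #22, #23, #25. (#5 stays — for-cause denied.)
Filling seats in venire order through position 8: #2, #3, #5, #7, #9, #10, #11, #12.
So seat 8 is #12.

12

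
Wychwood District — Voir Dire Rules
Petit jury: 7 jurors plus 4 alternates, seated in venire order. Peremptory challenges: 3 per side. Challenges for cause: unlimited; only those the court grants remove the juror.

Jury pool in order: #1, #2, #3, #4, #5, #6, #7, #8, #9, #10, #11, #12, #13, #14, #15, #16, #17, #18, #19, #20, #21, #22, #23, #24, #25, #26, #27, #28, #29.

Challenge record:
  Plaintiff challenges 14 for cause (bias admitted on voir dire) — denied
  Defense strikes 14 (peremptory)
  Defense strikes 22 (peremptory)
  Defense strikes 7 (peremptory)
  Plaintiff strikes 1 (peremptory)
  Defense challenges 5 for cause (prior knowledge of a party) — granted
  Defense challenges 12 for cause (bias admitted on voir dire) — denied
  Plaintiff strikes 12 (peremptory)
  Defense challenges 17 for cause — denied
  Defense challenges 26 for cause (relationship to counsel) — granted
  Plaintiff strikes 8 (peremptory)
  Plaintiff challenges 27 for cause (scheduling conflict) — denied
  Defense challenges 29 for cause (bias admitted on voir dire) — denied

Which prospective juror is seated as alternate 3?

16

Removed: #1, #5, #7, #8, #12, #14, #22, #26. (#17, #27, #29 stay — for-cause denied.)
Filling seats in venire order through position 10: #2, #3, #4, #6, #9, #10, #11, #13, #15, #16.
So alternate 3 is #16.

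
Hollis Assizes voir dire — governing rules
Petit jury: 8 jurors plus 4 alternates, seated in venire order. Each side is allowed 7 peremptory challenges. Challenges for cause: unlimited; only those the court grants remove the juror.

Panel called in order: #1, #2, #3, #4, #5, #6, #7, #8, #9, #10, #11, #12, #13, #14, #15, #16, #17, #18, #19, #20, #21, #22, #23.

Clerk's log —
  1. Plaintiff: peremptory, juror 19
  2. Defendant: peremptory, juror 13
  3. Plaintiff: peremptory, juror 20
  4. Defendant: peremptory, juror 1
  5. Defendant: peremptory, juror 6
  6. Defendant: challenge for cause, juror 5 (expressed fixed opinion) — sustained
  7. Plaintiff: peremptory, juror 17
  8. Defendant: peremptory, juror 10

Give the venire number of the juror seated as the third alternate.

16

Removed: #1, #5, #6, #10, #13, #17, #19, #20.
Seating in order: seats 1–8 → #2, #3, #4, #7, #8, #9, #11, #12; alternates → #14, #15, #16, #18.
So alternate 3 is #16.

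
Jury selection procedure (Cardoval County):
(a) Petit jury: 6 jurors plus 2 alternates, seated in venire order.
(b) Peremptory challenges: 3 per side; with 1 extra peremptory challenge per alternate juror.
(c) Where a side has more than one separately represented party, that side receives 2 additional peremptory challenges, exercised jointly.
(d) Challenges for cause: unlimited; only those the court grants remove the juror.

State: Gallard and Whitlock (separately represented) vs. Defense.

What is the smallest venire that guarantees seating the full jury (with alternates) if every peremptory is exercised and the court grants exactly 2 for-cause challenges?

Seats to fill: 6 + 2 alternates = 8.
Peremptories — State: 3 + 1×2 + 2 = 7; Defense: 3 + 1×2 = 5; total 12.
For-cause removals: 2.
Minimum venire: 8 + 12 + 2 = 22.

22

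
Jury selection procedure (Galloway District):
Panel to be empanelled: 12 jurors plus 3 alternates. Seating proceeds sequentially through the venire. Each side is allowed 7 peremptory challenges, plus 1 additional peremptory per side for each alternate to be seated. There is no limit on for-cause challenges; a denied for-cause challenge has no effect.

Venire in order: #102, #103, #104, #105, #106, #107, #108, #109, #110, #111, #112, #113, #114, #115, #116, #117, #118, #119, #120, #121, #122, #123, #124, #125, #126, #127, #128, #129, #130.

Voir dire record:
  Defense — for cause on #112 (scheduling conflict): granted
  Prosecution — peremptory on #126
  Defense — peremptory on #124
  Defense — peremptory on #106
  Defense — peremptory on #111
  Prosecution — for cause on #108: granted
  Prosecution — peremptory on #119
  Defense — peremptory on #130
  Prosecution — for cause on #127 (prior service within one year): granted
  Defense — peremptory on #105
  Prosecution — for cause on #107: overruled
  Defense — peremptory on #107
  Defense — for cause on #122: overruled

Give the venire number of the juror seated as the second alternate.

Removed: #105, #106, #107, #108, #111, #112, #119, #124, #126, #127, #130. (#122 stays — for-cause denied.)
Filling seats in venire order through position 14: #102, #103, #104, #109, #110, #113, #114, #115, #116, #117, #118, #120, #121, #122.
So alternate 2 is #122.

122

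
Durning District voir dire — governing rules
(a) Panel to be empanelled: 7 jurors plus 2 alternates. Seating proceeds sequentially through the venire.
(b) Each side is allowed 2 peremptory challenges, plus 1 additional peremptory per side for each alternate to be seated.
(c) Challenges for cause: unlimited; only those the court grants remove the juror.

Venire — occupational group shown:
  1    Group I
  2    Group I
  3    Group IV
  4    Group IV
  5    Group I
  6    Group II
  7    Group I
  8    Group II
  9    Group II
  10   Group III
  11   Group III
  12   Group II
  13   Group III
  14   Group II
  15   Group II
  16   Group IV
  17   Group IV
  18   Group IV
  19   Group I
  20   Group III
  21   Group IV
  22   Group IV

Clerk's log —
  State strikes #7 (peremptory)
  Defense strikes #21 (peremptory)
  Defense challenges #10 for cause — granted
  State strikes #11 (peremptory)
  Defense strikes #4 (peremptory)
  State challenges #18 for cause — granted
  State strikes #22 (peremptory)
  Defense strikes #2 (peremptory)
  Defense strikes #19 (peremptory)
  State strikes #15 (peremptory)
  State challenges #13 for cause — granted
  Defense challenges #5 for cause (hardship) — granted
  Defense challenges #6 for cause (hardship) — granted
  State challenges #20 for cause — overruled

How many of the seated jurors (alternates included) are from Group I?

Removed: #2, #4, #5, #6, #7, #10, #11, #13, #15, #18, #19, #21, #22.
Seated (9 incl. alternates): #1, #3, #8, #9, #12, #14, #16, #17, #20.
Of those, in Group I: #1 → 1.

1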